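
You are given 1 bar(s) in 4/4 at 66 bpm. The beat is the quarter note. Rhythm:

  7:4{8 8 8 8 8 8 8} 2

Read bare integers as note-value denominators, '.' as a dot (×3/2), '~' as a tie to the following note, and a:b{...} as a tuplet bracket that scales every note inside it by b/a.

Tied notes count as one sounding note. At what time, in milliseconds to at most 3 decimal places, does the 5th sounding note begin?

1. 0.0ms @ 0 + 259.74ms (2/7)
2. 259.74ms @ 2/7 + 259.74ms (2/7)
3. 519.481ms @ 4/7 + 259.74ms (2/7)
4. 779.221ms @ 6/7 + 259.74ms (2/7)
5. 1038.961ms @ 8/7 + 259.74ms (2/7)
6. 1298.701ms @ 10/7 + 259.74ms (2/7)
7. 1558.442ms @ 12/7 + 259.74ms (2/7)
8. 1818.182ms @ 2 + 1818.182ms (2)

note 5 onset = 8/7b = 1038.961ms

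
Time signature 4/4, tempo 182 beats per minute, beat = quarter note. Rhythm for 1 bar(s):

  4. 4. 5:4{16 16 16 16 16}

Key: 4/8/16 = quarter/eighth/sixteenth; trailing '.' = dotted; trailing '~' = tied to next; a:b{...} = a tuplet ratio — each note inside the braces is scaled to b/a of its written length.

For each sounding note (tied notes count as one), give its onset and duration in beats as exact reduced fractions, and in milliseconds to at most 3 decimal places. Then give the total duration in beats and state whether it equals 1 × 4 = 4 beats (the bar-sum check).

1) 0.0ms=0b +494.505ms=3/2b
2) 494.505ms=3/2b +494.505ms=3/2b
3) 989.011ms=3b +65.934ms=1/5b
4) 1054.945ms=16/5b +65.934ms=1/5b
5) 1120.879ms=17/5b +65.934ms=1/5b
6) 1186.813ms=18/5b +65.934ms=1/5b
7) 1252.747ms=19/5b +65.934ms=1/5b
Σ=4b of 4 (182bpm 4/4) — PASS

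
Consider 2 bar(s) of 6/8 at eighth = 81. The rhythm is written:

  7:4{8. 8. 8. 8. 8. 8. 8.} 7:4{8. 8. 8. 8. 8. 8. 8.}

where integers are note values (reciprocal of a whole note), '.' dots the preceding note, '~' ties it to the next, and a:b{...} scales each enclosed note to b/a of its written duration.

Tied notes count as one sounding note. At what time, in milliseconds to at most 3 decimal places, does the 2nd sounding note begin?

1. 0.0ms @ 0 + 634.921ms (6/7)
2. 634.921ms @ 6/7 + 634.921ms (6/7)
3. 1269.841ms @ 12/7 + 634.921ms (6/7)
4. 1904.762ms @ 18/7 + 634.921ms (6/7)
5. 2539.683ms @ 24/7 + 634.921ms (6/7)
6. 3174.603ms @ 30/7 + 634.921ms (6/7)
7. 3809.524ms @ 36/7 + 634.921ms (6/7)
8. 4444.444ms @ 6 + 634.921ms (6/7)
9. 5079.365ms @ 48/7 + 634.921ms (6/7)
10. 5714.286ms @ 54/7 + 634.921ms (6/7)
11. 6349.206ms @ 60/7 + 634.921ms (6/7)
12. 6984.127ms @ 66/7 + 634.921ms (6/7)
13. 7619.048ms @ 72/7 + 634.921ms (6/7)
14. 8253.968ms @ 78/7 + 634.921ms (6/7)

note 2 onset = 6/7b = 634.921ms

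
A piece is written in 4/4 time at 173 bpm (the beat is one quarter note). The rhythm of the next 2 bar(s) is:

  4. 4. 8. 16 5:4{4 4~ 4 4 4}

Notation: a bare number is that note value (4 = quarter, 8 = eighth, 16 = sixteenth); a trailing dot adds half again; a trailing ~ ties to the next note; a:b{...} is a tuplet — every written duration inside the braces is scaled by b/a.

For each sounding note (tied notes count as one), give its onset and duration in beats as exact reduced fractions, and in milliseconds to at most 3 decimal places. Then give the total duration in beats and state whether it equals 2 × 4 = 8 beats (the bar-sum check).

1) 0.0ms=0b +520.231ms=3/2b
2) 520.231ms=3/2b +520.231ms=3/2b
3) 1040.462ms=3b +260.116ms=3/4b
4) 1300.578ms=15/4b +86.705ms=1/4b
5) 1387.283ms=4b +277.457ms=4/5b
6) 1664.74ms=24/5b +554.913ms=8/5b
7) 2219.653ms=32/5b +277.457ms=4/5b
8) 2497.11ms=36/5b +277.457ms=4/5b
Σ=8b of 8 (173bpm 4/4) — PASS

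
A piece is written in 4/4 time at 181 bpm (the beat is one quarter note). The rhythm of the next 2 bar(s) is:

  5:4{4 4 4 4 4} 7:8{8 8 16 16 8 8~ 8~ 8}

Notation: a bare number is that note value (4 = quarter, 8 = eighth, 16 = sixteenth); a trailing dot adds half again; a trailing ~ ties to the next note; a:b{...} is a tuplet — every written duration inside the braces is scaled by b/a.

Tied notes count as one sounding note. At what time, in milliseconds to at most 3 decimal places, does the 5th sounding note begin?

1. 0.0ms @ 0 + 265.193ms (4/5)
2. 265.193ms @ 4/5 + 265.193ms (4/5)
3. 530.387ms @ 8/5 + 265.193ms (4/5)
4. 795.58ms @ 12/5 + 265.193ms (4/5)
5. 1060.773ms @ 16/5 + 265.193ms (4/5)
6. 1325.967ms @ 4 + 189.424ms (4/7)
7. 1515.391ms @ 32/7 + 189.424ms (4/7)
8. 1704.815ms @ 36/7 + 94.712ms (2/7)
9. 1799.526ms @ 38/7 + 94.712ms (2/7)
10. 1894.238ms @ 40/7 + 189.424ms (4/7)
11. 2083.662ms @ 44/7 + 568.272ms (12/7)

note 5 onset = 16/5b = 1060.773ms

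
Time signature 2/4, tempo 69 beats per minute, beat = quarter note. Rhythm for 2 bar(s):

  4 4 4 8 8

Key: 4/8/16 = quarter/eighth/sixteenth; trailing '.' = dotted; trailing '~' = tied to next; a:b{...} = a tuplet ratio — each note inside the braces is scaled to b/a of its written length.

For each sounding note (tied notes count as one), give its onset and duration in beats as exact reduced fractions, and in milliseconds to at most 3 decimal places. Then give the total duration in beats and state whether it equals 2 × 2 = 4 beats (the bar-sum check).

1) 0.0ms=0b +869.565ms=1b
2) 869.565ms=1b +869.565ms=1b
3) 1739.13ms=2b +869.565ms=1b
4) 2608.696ms=3b +434.783ms=1/2b
5) 3043.478ms=7/2b +434.783ms=1/2b
Σ=4b of 4 (69bpm 2/4) — PASS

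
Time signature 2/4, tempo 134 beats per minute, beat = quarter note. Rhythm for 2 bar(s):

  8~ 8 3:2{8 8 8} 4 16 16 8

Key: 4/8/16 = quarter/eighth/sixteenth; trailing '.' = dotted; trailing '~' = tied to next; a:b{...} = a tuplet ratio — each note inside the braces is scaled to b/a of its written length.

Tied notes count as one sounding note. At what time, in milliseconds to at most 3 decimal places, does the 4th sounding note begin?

note 4 onset = 5/3b = 746.269ms

1. 0.0ms @ 0 + 447.761ms (1)
2. 447.761ms @ 1 + 149.254ms (1/3)
3. 597.015ms @ 4/3 + 149.254ms (1/3)
4. 746.269ms @ 5/3 + 149.254ms (1/3)
5. 895.522ms @ 2 + 447.761ms (1)
6. 1343.284ms @ 3 + 111.94ms (1/4)
7. 1455.224ms @ 13/4 + 111.94ms (1/4)
8. 1567.164ms @ 7/2 + 223.881ms (1/2)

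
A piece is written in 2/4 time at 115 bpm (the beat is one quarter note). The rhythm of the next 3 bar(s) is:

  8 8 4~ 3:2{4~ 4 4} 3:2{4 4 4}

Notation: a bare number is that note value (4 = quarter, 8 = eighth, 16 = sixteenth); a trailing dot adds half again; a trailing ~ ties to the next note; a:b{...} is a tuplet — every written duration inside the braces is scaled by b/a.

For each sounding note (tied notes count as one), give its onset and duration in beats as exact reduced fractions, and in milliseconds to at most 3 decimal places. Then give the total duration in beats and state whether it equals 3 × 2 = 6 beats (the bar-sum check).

1) 0.0ms=0b +260.87ms=1/2b
2) 260.87ms=1/2b +260.87ms=1/2b
3) 521.739ms=1b +1217.391ms=7/3b
4) 1739.13ms=10/3b +347.826ms=2/3b
5) 2086.957ms=4b +347.826ms=2/3b
6) 2434.783ms=14/3b +347.826ms=2/3b
7) 2782.609ms=16/3b +347.826ms=2/3b
Σ=6b of 6 (115bpm 2/4) — PASS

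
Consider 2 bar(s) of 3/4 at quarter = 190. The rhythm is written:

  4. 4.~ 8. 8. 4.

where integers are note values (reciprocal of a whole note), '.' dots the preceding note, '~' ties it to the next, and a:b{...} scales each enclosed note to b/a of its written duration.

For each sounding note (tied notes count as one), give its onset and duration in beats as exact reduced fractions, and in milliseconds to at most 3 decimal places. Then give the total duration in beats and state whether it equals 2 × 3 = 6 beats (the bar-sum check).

1) 0.0ms=0b +473.684ms=3/2b
2) 473.684ms=3/2b +710.526ms=9/4b
3) 1184.211ms=15/4b +236.842ms=3/4b
4) 1421.053ms=9/2b +473.684ms=3/2b
Σ=6b of 6 (190bpm 3/4) — PASS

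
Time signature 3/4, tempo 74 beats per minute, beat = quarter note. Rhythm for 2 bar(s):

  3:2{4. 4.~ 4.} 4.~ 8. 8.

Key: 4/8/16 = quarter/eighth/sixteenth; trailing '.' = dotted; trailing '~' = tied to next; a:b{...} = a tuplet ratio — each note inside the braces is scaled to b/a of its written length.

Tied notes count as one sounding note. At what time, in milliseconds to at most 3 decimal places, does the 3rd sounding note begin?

note 3 onset = 3b = 2432.432ms

1. 0.0ms @ 0 + 810.811ms (1)
2. 810.811ms @ 1 + 1621.622ms (2)
3. 2432.432ms @ 3 + 1824.324ms (9/4)
4. 4256.757ms @ 21/4 + 608.108ms (3/4)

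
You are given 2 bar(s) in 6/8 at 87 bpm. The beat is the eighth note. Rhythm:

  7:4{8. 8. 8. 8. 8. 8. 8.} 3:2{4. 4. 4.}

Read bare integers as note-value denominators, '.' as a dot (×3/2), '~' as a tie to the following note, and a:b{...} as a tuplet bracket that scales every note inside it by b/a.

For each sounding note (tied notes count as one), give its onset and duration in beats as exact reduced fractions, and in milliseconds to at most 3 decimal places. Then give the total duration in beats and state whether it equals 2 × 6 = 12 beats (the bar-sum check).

1) 0.0ms=0b +591.133ms=6/7b
2) 591.133ms=6/7b +591.133ms=6/7b
3) 1182.266ms=12/7b +591.133ms=6/7b
4) 1773.399ms=18/7b +591.133ms=6/7b
5) 2364.532ms=24/7b +591.133ms=6/7b
6) 2955.665ms=30/7b +591.133ms=6/7b
7) 3546.798ms=36/7b +591.133ms=6/7b
8) 4137.931ms=6b +1379.31ms=2b
9) 5517.241ms=8b +1379.31ms=2b
10) 6896.552ms=10b +1379.31ms=2b
Σ=12b of 12 (87bpm 6/8) — PASS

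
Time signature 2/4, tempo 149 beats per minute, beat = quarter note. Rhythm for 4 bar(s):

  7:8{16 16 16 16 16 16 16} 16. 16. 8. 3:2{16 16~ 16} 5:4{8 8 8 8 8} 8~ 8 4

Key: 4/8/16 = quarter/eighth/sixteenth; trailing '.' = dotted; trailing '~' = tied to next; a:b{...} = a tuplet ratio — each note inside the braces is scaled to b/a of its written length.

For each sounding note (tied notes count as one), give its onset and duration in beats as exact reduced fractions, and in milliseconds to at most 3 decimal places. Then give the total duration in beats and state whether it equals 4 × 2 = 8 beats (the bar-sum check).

1) 0.0ms=0b +115.053ms=2/7b
2) 115.053ms=2/7b +115.053ms=2/7b
3) 230.105ms=4/7b +115.053ms=2/7b
4) 345.158ms=6/7b +115.053ms=2/7b
5) 460.211ms=8/7b +115.053ms=2/7b
6) 575.264ms=10/7b +115.053ms=2/7b
7) 690.316ms=12/7b +115.053ms=2/7b
8) 805.369ms=2b +151.007ms=3/8b
9) 956.376ms=19/8b +151.007ms=3/8b
10) 1107.383ms=11/4b +302.013ms=3/4b
11) 1409.396ms=7/2b +67.114ms=1/6b
12) 1476.51ms=11/3b +134.228ms=1/3b
13) 1610.738ms=4b +161.074ms=2/5b
14) 1771.812ms=22/5b +161.074ms=2/5b
15) 1932.886ms=24/5b +161.074ms=2/5b
16) 2093.96ms=26/5b +161.074ms=2/5b
17) 2255.034ms=28/5b +161.074ms=2/5b
18) 2416.107ms=6b +402.685ms=1b
19) 2818.792ms=7b +402.685ms=1b
Σ=8b of 8 (149bpm 2/4) — PASS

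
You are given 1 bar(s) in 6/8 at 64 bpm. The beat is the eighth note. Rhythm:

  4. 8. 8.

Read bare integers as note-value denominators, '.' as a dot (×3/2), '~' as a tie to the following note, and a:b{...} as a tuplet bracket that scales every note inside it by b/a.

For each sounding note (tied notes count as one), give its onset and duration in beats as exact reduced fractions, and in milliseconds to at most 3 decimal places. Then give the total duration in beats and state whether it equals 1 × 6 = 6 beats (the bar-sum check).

1) 0.0ms=0b +2812.5ms=3b
2) 2812.5ms=3b +1406.25ms=3/2b
3) 4218.75ms=9/2b +1406.25ms=3/2b
Σ=6b of 6 (64bpm 6/8) — PASS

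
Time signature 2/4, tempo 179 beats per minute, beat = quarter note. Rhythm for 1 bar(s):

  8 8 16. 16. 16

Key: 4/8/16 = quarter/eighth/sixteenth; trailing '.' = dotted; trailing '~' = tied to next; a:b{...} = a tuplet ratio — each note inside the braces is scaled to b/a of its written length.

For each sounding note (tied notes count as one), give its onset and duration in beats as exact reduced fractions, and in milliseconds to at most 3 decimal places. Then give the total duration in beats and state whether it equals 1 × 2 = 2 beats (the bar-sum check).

1) 0.0ms=0b +167.598ms=1/2b
2) 167.598ms=1/2b +167.598ms=1/2b
3) 335.196ms=1b +125.698ms=3/8b
4) 460.894ms=11/8b +125.698ms=3/8b
5) 586.592ms=7/4b +83.799ms=1/4b
Σ=2b of 2 (179bpm 2/4) — PASS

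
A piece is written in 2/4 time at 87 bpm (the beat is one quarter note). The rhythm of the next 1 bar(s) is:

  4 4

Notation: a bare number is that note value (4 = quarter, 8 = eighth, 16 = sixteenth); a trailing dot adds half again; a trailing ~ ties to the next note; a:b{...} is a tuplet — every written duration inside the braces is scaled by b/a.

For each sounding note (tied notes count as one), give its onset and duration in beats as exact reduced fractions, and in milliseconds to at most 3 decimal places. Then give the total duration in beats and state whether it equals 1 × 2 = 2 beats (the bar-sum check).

1) 0.0ms=0b +689.655ms=1b
2) 689.655ms=1b +689.655ms=1b
Σ=2b of 2 (87bpm 2/4) — PASS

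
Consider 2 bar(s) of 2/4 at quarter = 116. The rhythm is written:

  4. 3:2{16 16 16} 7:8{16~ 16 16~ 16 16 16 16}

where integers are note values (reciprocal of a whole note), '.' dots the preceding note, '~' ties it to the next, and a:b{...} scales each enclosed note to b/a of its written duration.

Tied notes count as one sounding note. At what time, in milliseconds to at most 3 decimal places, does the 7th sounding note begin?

1. 0.0ms @ 0 + 775.862ms (3/2)
2. 775.862ms @ 3/2 + 86.207ms (1/6)
3. 862.069ms @ 5/3 + 86.207ms (1/6)
4. 948.276ms @ 11/6 + 86.207ms (1/6)
5. 1034.483ms @ 2 + 295.567ms (4/7)
6. 1330.049ms @ 18/7 + 295.567ms (4/7)
7. 1625.616ms @ 22/7 + 147.783ms (2/7)
8. 1773.399ms @ 24/7 + 147.783ms (2/7)
9. 1921.182ms @ 26/7 + 147.783ms (2/7)

note 7 onset = 22/7b = 1625.616ms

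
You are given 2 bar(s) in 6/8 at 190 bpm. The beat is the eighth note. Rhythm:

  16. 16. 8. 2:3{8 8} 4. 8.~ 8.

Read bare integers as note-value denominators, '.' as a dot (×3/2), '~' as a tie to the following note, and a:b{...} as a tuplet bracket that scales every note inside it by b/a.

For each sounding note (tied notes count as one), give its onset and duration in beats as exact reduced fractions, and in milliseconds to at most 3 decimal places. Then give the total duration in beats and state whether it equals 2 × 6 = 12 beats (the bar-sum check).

1) 0.0ms=0b +236.842ms=3/4b
2) 236.842ms=3/4b +236.842ms=3/4b
3) 473.684ms=3/2b +473.684ms=3/2b
4) 947.368ms=3b +473.684ms=3/2b
5) 1421.053ms=9/2b +473.684ms=3/2b
6) 1894.737ms=6b +947.368ms=3b
7) 2842.105ms=9b +947.368ms=3b
Σ=12b of 12 (190bpm 6/8) — PASS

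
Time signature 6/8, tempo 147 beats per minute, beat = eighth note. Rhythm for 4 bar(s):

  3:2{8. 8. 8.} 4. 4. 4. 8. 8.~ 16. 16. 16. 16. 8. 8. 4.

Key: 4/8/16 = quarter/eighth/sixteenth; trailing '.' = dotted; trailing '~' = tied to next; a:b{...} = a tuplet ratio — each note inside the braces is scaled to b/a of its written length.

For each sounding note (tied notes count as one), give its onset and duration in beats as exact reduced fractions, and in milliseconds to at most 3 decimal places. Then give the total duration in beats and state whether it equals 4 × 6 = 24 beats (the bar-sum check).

1) 0.0ms=0b +408.163ms=1b
2) 408.163ms=1b +408.163ms=1b
3) 816.327ms=2b +408.163ms=1b
4) 1224.49ms=3b +1224.49ms=3b
5) 2448.98ms=6b +1224.49ms=3b
6) 3673.469ms=9b +1224.49ms=3b
7) 4897.959ms=12b +612.245ms=3/2b
8) 5510.204ms=27/2b +918.367ms=9/4b
9) 6428.571ms=63/4b +306.122ms=3/4b
10) 6734.694ms=33/2b +306.122ms=3/4b
11) 7040.816ms=69/4b +306.122ms=3/4b
12) 7346.939ms=18b +612.245ms=3/2b
13) 7959.184ms=39/2b +612.245ms=3/2b
14) 8571.429ms=21b +1224.49ms=3b
Σ=24b of 24 (147bpm 6/8) — PASS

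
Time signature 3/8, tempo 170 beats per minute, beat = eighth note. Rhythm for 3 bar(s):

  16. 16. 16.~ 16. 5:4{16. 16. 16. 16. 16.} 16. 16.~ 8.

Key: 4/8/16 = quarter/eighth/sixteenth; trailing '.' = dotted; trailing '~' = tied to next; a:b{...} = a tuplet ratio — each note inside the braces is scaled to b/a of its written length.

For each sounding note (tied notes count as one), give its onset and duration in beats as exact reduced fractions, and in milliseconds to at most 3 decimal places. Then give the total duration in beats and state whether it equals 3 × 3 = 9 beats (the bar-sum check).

1) 0.0ms=0b +264.706ms=3/4b
2) 264.706ms=3/4b +264.706ms=3/4b
3) 529.412ms=3/2b +529.412ms=3/2b
4) 1058.824ms=3b +211.765ms=3/5b
5) 1270.588ms=18/5b +211.765ms=3/5b
6) 1482.353ms=21/5b +211.765ms=3/5b
7) 1694.118ms=24/5b +211.765ms=3/5b
8) 1905.882ms=27/5b +211.765ms=3/5b
9) 2117.647ms=6b +264.706ms=3/4b
10) 2382.353ms=27/4b +794.118ms=9/4b
Σ=9b of 9 (170bpm 3/8) — PASS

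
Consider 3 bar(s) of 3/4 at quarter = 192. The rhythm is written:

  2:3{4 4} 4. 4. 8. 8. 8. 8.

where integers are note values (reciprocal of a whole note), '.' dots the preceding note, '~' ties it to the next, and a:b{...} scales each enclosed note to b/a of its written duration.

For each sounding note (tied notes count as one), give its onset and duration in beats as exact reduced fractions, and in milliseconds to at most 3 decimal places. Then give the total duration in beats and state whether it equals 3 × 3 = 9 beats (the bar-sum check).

1) 0.0ms=0b +468.75ms=3/2b
2) 468.75ms=3/2b +468.75ms=3/2b
3) 937.5ms=3b +468.75ms=3/2b
4) 1406.25ms=9/2b +468.75ms=3/2b
5) 1875.0ms=6b +234.375ms=3/4b
6) 2109.375ms=27/4b +234.375ms=3/4b
7) 2343.75ms=15/2b +234.375ms=3/4b
8) 2578.125ms=33/4b +234.375ms=3/4b
Σ=9b of 9 (192bpm 3/4) — PASS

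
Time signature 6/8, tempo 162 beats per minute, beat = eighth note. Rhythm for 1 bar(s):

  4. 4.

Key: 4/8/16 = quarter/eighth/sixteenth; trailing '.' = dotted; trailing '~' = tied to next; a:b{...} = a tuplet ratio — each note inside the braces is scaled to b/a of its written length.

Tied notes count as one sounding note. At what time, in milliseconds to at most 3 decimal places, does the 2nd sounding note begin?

note 2 onset = 3b = 1111.111ms

1. 0.0ms @ 0 + 1111.111ms (3)
2. 1111.111ms @ 3 + 1111.111ms (3)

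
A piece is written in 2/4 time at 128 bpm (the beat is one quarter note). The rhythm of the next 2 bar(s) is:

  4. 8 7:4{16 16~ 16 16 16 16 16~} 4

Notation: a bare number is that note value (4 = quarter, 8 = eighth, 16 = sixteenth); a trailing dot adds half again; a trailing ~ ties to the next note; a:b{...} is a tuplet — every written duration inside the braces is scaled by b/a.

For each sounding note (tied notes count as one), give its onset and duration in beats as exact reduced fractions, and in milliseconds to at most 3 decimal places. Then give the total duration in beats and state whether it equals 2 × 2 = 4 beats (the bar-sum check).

1) 0.0ms=0b +703.125ms=3/2b
2) 703.125ms=3/2b +234.375ms=1/2b
3) 937.5ms=2b +66.964ms=1/7b
4) 1004.464ms=15/7b +133.929ms=2/7b
5) 1138.393ms=17/7b +66.964ms=1/7b
6) 1205.357ms=18/7b +66.964ms=1/7b
7) 1272.321ms=19/7b +66.964ms=1/7b
8) 1339.286ms=20/7b +535.714ms=8/7b
Σ=4b of 4 (128bpm 2/4) — PASS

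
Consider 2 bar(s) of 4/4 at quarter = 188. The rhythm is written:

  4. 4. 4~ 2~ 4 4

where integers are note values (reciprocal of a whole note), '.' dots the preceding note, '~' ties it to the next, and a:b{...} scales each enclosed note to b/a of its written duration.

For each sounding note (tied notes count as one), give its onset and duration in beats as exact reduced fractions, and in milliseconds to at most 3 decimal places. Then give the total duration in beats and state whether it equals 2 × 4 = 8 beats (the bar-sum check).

1) 0.0ms=0b +478.723ms=3/2b
2) 478.723ms=3/2b +478.723ms=3/2b
3) 957.447ms=3b +1276.596ms=4b
4) 2234.043ms=7b +319.149ms=1b
Σ=8b of 8 (188bpm 4/4) — PASS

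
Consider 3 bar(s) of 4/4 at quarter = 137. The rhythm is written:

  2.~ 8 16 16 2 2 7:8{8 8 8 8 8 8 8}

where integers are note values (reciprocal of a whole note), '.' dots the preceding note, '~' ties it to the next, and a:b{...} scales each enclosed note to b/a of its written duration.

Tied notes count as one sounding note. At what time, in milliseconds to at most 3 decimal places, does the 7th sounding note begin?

1. 0.0ms @ 0 + 1532.847ms (7/2)
2. 1532.847ms @ 7/2 + 109.489ms (1/4)
3. 1642.336ms @ 15/4 + 109.489ms (1/4)
4. 1751.825ms @ 4 + 875.912ms (2)
5. 2627.737ms @ 6 + 875.912ms (2)
6. 3503.65ms @ 8 + 250.261ms (4/7)
7. 3753.91ms @ 60/7 + 250.261ms (4/7)
8. 4004.171ms @ 64/7 + 250.261ms (4/7)
9. 4254.432ms @ 68/7 + 250.261ms (4/7)
10. 4504.692ms @ 72/7 + 250.261ms (4/7)
11. 4754.953ms @ 76/7 + 250.261ms (4/7)
12. 5005.214ms @ 80/7 + 250.261ms (4/7)

note 7 onset = 60/7b = 3753.91ms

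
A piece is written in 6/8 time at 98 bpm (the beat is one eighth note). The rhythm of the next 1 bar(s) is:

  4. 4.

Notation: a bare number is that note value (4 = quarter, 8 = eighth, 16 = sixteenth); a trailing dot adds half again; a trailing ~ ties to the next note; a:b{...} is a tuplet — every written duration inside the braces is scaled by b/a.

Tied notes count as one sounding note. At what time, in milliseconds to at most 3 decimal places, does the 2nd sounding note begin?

note 2 onset = 3b = 1836.735ms

1. 0.0ms @ 0 + 1836.735ms (3)
2. 1836.735ms @ 3 + 1836.735ms (3)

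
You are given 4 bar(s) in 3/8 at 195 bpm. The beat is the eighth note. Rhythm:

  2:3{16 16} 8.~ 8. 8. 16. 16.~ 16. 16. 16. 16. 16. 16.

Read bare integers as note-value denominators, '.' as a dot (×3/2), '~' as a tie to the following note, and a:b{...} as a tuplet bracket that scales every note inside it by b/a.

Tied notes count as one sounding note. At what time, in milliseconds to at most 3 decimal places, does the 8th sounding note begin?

1. 0.0ms @ 0 + 230.769ms (3/4)
2. 230.769ms @ 3/4 + 230.769ms (3/4)
3. 461.538ms @ 3/2 + 923.077ms (3)
4. 1384.615ms @ 9/2 + 461.538ms (3/2)
5. 1846.154ms @ 6 + 230.769ms (3/4)
6. 2076.923ms @ 27/4 + 461.538ms (3/2)
7. 2538.462ms @ 33/4 + 230.769ms (3/4)
8. 2769.231ms @ 9 + 230.769ms (3/4)
9. 3000.0ms @ 39/4 + 230.769ms (3/4)
10. 3230.769ms @ 21/2 + 230.769ms (3/4)
11. 3461.538ms @ 45/4 + 230.769ms (3/4)

note 8 onset = 9b = 2769.231ms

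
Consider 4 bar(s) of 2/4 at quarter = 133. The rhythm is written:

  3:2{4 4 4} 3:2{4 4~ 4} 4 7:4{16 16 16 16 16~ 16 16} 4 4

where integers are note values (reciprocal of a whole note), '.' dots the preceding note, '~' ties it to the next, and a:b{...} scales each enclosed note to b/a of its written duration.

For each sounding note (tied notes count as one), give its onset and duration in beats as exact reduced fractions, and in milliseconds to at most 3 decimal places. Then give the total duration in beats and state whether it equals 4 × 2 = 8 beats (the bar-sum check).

1) 0.0ms=0b +300.752ms=2/3b
2) 300.752ms=2/3b +300.752ms=2/3b
3) 601.504ms=4/3b +300.752ms=2/3b
4) 902.256ms=2b +300.752ms=2/3b
5) 1203.008ms=8/3b +601.504ms=4/3b
6) 1804.511ms=4b +451.128ms=1b
7) 2255.639ms=5b +64.447ms=1/7b
8) 2320.086ms=36/7b +64.447ms=1/7b
9) 2384.533ms=37/7b +64.447ms=1/7b
10) 2448.98ms=38/7b +64.447ms=1/7b
11) 2513.426ms=39/7b +128.894ms=2/7b
12) 2642.32ms=41/7b +64.447ms=1/7b
13) 2706.767ms=6b +451.128ms=1b
14) 3157.895ms=7b +451.128ms=1b
Σ=8b of 8 (133bpm 2/4) — PASS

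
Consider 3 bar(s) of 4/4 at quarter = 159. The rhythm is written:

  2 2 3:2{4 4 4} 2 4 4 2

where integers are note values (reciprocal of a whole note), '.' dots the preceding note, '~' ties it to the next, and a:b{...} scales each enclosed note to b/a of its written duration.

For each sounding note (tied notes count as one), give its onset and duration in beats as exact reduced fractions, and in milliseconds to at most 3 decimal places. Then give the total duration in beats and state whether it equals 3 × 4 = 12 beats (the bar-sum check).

1) 0.0ms=0b +754.717ms=2b
2) 754.717ms=2b +754.717ms=2b
3) 1509.434ms=4b +251.572ms=2/3b
4) 1761.006ms=14/3b +251.572ms=2/3b
5) 2012.579ms=16/3b +251.572ms=2/3b
6) 2264.151ms=6b +754.717ms=2b
7) 3018.868ms=8b +377.358ms=1b
8) 3396.226ms=9b +377.358ms=1b
9) 3773.585ms=10b +754.717ms=2b
Σ=12b of 12 (159bpm 4/4) — PASS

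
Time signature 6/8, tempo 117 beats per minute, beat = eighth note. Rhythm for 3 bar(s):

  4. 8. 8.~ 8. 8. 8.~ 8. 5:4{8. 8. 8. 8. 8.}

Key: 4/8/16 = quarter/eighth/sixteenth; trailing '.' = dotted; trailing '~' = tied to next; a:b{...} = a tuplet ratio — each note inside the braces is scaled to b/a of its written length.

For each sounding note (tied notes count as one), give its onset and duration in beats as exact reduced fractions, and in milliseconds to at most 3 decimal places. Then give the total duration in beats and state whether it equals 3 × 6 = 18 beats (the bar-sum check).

1) 0.0ms=0b +1538.462ms=3b
2) 1538.462ms=3b +769.231ms=3/2b
3) 2307.692ms=9/2b +1538.462ms=3b
4) 3846.154ms=15/2b +769.231ms=3/2b
5) 4615.385ms=9b +1538.462ms=3b
6) 6153.846ms=12b +615.385ms=6/5b
7) 6769.231ms=66/5b +615.385ms=6/5b
8) 7384.615ms=72/5b +615.385ms=6/5b
9) 8000.0ms=78/5b +615.385ms=6/5b
10) 8615.385ms=84/5b +615.385ms=6/5b
Σ=18b of 18 (117bpm 6/8) — PASS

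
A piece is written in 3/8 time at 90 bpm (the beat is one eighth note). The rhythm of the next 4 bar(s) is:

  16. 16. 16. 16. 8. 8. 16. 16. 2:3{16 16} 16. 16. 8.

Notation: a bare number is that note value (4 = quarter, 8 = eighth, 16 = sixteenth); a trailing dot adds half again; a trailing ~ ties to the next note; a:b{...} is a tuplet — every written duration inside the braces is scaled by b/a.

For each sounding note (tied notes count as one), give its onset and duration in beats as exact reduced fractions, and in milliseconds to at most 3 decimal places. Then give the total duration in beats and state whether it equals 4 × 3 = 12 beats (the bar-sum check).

1) 0.0ms=0b +500.0ms=3/4b
2) 500.0ms=3/4b +500.0ms=3/4b
3) 1000.0ms=3/2b +500.0ms=3/4b
4) 1500.0ms=9/4b +500.0ms=3/4b
5) 2000.0ms=3b +1000.0ms=3/2b
6) 3000.0ms=9/2b +1000.0ms=3/2b
7) 4000.0ms=6b +500.0ms=3/4b
8) 4500.0ms=27/4b +500.0ms=3/4b
9) 5000.0ms=15/2b +500.0ms=3/4b
10) 5500.0ms=33/4b +500.0ms=3/4b
11) 6000.0ms=9b +500.0ms=3/4b
12) 6500.0ms=39/4b +500.0ms=3/4b
13) 7000.0ms=21/2b +1000.0ms=3/2b
Σ=12b of 12 (90bpm 3/8) — PASS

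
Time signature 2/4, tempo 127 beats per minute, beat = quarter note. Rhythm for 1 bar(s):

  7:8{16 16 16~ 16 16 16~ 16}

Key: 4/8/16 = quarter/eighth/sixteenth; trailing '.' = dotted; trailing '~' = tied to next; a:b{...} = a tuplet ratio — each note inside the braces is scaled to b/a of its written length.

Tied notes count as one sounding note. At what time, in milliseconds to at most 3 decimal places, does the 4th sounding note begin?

1. 0.0ms @ 0 + 134.983ms (2/7)
2. 134.983ms @ 2/7 + 134.983ms (2/7)
3. 269.966ms @ 4/7 + 269.966ms (4/7)
4. 539.933ms @ 8/7 + 134.983ms (2/7)
5. 674.916ms @ 10/7 + 269.966ms (4/7)

note 4 onset = 8/7b = 539.933ms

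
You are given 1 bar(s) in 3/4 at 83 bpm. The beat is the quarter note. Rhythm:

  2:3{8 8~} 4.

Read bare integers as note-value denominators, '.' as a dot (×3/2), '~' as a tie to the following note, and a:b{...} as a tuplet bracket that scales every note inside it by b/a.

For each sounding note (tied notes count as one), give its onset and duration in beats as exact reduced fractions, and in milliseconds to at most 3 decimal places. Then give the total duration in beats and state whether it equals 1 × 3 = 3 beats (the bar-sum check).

1) 0.0ms=0b +542.169ms=3/4b
2) 542.169ms=3/4b +1626.506ms=9/4b
Σ=3b of 3 (83bpm 3/4) — PASS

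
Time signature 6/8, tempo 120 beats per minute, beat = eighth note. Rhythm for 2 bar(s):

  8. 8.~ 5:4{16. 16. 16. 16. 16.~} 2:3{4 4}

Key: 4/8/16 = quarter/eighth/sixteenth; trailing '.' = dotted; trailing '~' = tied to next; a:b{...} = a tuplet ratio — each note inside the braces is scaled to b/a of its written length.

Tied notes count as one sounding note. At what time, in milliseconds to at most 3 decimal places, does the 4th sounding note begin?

1. 0.0ms @ 0 + 750.0ms (3/2)
2. 750.0ms @ 3/2 + 1050.0ms (21/10)
3. 1800.0ms @ 18/5 + 300.0ms (3/5)
4. 2100.0ms @ 21/5 + 300.0ms (3/5)
5. 2400.0ms @ 24/5 + 300.0ms (3/5)
6. 2700.0ms @ 27/5 + 1800.0ms (18/5)
7. 4500.0ms @ 9 + 1500.0ms (3)

note 4 onset = 21/5b = 2100.0ms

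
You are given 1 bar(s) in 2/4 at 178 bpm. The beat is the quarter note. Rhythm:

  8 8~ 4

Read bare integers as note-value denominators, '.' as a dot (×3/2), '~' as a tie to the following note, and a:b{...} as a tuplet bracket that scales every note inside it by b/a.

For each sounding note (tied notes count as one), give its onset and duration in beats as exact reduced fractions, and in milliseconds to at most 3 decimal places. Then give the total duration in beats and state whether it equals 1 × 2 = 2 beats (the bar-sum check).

1) 0.0ms=0b +168.539ms=1/2b
2) 168.539ms=1/2b +505.618ms=3/2b
Σ=2b of 2 (178bpm 2/4) — PASS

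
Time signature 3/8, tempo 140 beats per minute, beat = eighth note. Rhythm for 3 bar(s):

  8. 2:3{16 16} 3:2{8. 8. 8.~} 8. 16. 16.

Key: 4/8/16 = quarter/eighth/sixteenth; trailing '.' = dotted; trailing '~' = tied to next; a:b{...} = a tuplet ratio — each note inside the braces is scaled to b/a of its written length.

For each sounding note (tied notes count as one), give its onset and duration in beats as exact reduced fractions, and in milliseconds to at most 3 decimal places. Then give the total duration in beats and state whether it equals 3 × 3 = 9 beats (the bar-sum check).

1) 0.0ms=0b +642.857ms=3/2b
2) 642.857ms=3/2b +321.429ms=3/4b
3) 964.286ms=9/4b +321.429ms=3/4b
4) 1285.714ms=3b +428.571ms=1b
5) 1714.286ms=4b +428.571ms=1b
6) 2142.857ms=5b +1071.429ms=5/2b
7) 3214.286ms=15/2b +321.429ms=3/4b
8) 3535.714ms=33/4b +321.429ms=3/4b
Σ=9b of 9 (140bpm 3/8) — PASS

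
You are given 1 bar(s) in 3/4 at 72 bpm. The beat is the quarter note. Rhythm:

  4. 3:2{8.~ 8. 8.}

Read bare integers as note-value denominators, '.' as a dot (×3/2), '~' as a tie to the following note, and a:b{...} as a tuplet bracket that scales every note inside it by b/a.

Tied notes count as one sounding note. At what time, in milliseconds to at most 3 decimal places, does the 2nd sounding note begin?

note 2 onset = 3/2b = 1250.0ms

1. 0.0ms @ 0 + 1250.0ms (3/2)
2. 1250.0ms @ 3/2 + 833.333ms (1)
3. 2083.333ms @ 5/2 + 416.667ms (1/2)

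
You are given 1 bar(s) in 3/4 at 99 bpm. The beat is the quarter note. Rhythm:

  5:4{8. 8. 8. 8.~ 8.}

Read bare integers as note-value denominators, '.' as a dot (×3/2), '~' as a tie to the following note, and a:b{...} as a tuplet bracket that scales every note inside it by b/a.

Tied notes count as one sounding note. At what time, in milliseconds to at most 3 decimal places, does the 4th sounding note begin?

1. 0.0ms @ 0 + 363.636ms (3/5)
2. 363.636ms @ 3/5 + 363.636ms (3/5)
3. 727.273ms @ 6/5 + 363.636ms (3/5)
4. 1090.909ms @ 9/5 + 727.273ms (6/5)

note 4 onset = 9/5b = 1090.909ms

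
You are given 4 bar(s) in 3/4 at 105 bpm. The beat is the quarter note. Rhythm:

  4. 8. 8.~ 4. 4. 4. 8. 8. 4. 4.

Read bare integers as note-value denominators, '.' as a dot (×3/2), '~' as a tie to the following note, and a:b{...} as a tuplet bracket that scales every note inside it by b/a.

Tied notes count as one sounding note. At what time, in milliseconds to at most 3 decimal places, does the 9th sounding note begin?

1. 0.0ms @ 0 + 857.143ms (3/2)
2. 857.143ms @ 3/2 + 428.571ms (3/4)
3. 1285.714ms @ 9/4 + 1285.714ms (9/4)
4. 2571.429ms @ 9/2 + 857.143ms (3/2)
5. 3428.571ms @ 6 + 857.143ms (3/2)
6. 4285.714ms @ 15/2 + 428.571ms (3/4)
7. 4714.286ms @ 33/4 + 428.571ms (3/4)
8. 5142.857ms @ 9 + 857.143ms (3/2)
9. 6000.0ms @ 21/2 + 857.143ms (3/2)

note 9 onset = 21/2b = 6000.0ms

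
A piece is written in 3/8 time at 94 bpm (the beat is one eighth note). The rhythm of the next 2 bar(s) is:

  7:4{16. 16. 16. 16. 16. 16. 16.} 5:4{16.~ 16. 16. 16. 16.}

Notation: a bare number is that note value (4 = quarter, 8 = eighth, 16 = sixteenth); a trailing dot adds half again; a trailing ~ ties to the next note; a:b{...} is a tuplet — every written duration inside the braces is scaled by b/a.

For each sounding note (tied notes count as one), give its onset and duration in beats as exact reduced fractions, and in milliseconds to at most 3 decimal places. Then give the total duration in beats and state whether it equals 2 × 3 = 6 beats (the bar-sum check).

1) 0.0ms=0b +273.556ms=3/7b
2) 273.556ms=3/7b +273.556ms=3/7b
3) 547.112ms=6/7b +273.556ms=3/7b
4) 820.669ms=9/7b +273.556ms=3/7b
5) 1094.225ms=12/7b +273.556ms=3/7b
6) 1367.781ms=15/7b +273.556ms=3/7b
7) 1641.337ms=18/7b +273.556ms=3/7b
8) 1914.894ms=3b +765.957ms=6/5b
9) 2680.851ms=21/5b +382.979ms=3/5b
10) 3063.83ms=24/5b +382.979ms=3/5b
11) 3446.809ms=27/5b +382.979ms=3/5b
Σ=6b of 6 (94bpm 3/8) — PASS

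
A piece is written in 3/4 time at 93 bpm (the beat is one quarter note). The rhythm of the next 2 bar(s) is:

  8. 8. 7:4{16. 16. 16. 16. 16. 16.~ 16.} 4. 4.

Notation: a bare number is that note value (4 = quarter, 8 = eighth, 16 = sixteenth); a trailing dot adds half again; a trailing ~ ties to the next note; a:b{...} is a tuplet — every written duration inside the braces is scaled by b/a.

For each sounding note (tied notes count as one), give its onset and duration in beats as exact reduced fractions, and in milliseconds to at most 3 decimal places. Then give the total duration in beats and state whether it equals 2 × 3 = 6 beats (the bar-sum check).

1) 0.0ms=0b +483.871ms=3/4b
2) 483.871ms=3/4b +483.871ms=3/4b
3) 967.742ms=3/2b +138.249ms=3/14b
4) 1105.991ms=12/7b +138.249ms=3/14b
5) 1244.24ms=27/14b +138.249ms=3/14b
6) 1382.488ms=15/7b +138.249ms=3/14b
7) 1520.737ms=33/14b +138.249ms=3/14b
8) 1658.986ms=18/7b +276.498ms=3/7b
9) 1935.484ms=3b +967.742ms=3/2b
10) 2903.226ms=9/2b +967.742ms=3/2b
Σ=6b of 6 (93bpm 3/4) — PASS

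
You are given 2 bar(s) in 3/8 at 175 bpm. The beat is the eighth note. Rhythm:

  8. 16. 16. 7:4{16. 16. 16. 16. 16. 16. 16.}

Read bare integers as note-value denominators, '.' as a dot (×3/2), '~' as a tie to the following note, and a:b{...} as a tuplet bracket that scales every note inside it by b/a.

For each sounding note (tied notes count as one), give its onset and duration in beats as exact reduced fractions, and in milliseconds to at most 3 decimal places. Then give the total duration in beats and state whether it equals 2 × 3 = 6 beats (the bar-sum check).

1) 0.0ms=0b +514.286ms=3/2b
2) 514.286ms=3/2b +257.143ms=3/4b
3) 771.429ms=9/4b +257.143ms=3/4b
4) 1028.571ms=3b +146.939ms=3/7b
5) 1175.51ms=24/7b +146.939ms=3/7b
6) 1322.449ms=27/7b +146.939ms=3/7b
7) 1469.388ms=30/7b +146.939ms=3/7b
8) 1616.327ms=33/7b +146.939ms=3/7b
9) 1763.265ms=36/7b +146.939ms=3/7b
10) 1910.204ms=39/7b +146.939ms=3/7b
Σ=6b of 6 (175bpm 3/8) — PASS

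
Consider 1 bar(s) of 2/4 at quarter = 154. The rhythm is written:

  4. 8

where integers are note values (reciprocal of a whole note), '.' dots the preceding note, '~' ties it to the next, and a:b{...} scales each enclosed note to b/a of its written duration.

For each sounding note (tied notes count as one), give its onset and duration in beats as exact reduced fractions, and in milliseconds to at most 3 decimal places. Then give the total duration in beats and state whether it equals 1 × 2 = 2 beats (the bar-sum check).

1) 0.0ms=0b +584.416ms=3/2b
2) 584.416ms=3/2b +194.805ms=1/2b
Σ=2b of 2 (154bpm 2/4) — PASS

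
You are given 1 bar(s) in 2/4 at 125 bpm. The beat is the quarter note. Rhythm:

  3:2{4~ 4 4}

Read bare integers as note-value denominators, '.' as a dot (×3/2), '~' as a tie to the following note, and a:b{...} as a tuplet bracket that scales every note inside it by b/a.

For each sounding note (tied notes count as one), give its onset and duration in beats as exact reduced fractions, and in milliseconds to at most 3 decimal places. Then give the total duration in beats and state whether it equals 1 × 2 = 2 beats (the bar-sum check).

1) 0.0ms=0b +640.0ms=4/3b
2) 640.0ms=4/3b +320.0ms=2/3b
Σ=2b of 2 (125bpm 2/4) — PASS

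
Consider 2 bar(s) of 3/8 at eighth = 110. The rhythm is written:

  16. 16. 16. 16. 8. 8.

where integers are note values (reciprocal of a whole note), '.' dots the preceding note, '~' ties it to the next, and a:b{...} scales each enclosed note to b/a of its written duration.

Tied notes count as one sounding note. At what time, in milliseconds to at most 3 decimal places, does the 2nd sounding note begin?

1. 0.0ms @ 0 + 409.091ms (3/4)
2. 409.091ms @ 3/4 + 409.091ms (3/4)
3. 818.182ms @ 3/2 + 409.091ms (3/4)
4. 1227.273ms @ 9/4 + 409.091ms (3/4)
5. 1636.364ms @ 3 + 818.182ms (3/2)
6. 2454.545ms @ 9/2 + 818.182ms (3/2)

note 2 onset = 3/4b = 409.091ms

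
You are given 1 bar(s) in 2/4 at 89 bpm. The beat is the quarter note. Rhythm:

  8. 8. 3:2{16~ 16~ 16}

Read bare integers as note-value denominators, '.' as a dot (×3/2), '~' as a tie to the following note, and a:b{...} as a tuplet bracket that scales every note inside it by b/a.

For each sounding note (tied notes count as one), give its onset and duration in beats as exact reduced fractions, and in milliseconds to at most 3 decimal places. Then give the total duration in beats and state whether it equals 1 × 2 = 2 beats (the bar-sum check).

1) 0.0ms=0b +505.618ms=3/4b
2) 505.618ms=3/4b +505.618ms=3/4b
3) 1011.236ms=3/2b +337.079ms=1/2b
Σ=2b of 2 (89bpm 2/4) — PASS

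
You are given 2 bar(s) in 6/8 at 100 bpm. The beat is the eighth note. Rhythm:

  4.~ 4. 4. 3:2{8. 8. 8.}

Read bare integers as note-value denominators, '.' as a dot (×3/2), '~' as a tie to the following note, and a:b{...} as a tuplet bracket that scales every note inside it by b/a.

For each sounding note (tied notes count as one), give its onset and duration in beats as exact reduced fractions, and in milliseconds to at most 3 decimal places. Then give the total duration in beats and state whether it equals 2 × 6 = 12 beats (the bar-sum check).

1) 0.0ms=0b +3600.0ms=6b
2) 3600.0ms=6b +1800.0ms=3b
3) 5400.0ms=9b +600.0ms=1b
4) 6000.0ms=10b +600.0ms=1b
5) 6600.0ms=11b +600.0ms=1b
Σ=12b of 12 (100bpm 6/8) — PASS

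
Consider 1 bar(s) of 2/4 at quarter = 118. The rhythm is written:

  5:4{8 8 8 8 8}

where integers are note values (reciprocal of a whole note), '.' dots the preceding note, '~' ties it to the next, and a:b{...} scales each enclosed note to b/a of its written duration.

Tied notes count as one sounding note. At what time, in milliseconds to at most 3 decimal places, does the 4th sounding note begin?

note 4 onset = 6/5b = 610.169ms

1. 0.0ms @ 0 + 203.39ms (2/5)
2. 203.39ms @ 2/5 + 203.39ms (2/5)
3. 406.78ms @ 4/5 + 203.39ms (2/5)
4. 610.169ms @ 6/5 + 203.39ms (2/5)
5. 813.559ms @ 8/5 + 203.39ms (2/5)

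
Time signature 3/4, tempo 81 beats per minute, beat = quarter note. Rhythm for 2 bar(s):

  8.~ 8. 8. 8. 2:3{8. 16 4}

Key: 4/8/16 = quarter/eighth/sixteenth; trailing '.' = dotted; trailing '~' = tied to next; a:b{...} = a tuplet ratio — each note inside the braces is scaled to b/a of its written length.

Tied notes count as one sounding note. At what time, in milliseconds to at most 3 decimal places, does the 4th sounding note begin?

1. 0.0ms @ 0 + 1111.111ms (3/2)
2. 1111.111ms @ 3/2 + 555.556ms (3/4)
3. 1666.667ms @ 9/4 + 555.556ms (3/4)
4. 2222.222ms @ 3 + 833.333ms (9/8)
5. 3055.556ms @ 33/8 + 277.778ms (3/8)
6. 3333.333ms @ 9/2 + 1111.111ms (3/2)

note 4 onset = 3b = 2222.222ms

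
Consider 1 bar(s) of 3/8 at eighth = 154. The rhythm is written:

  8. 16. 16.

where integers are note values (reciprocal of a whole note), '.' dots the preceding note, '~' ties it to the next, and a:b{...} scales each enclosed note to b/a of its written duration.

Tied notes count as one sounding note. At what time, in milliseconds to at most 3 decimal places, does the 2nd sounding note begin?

1. 0.0ms @ 0 + 584.416ms (3/2)
2. 584.416ms @ 3/2 + 292.208ms (3/4)
3. 876.623ms @ 9/4 + 292.208ms (3/4)

note 2 onset = 3/2b = 584.416ms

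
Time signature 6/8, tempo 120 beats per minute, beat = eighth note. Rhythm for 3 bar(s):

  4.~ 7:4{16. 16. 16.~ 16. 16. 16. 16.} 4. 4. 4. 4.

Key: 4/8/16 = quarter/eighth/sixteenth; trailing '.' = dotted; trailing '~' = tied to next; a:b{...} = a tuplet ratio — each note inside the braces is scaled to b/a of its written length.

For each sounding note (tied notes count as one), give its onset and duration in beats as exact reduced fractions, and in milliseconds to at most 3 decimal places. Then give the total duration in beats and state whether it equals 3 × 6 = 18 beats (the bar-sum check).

1) 0.0ms=0b +1714.286ms=24/7b
2) 1714.286ms=24/7b +214.286ms=3/7b
3) 1928.571ms=27/7b +428.571ms=6/7b
4) 2357.143ms=33/7b +214.286ms=3/7b
5) 2571.429ms=36/7b +214.286ms=3/7b
6) 2785.714ms=39/7b +214.286ms=3/7b
7) 3000.0ms=6b +1500.0ms=3b
8) 4500.0ms=9b +1500.0ms=3b
9) 6000.0ms=12b +1500.0ms=3b
10) 7500.0ms=15b +1500.0ms=3b
Σ=18b of 18 (120bpm 6/8) — PASS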